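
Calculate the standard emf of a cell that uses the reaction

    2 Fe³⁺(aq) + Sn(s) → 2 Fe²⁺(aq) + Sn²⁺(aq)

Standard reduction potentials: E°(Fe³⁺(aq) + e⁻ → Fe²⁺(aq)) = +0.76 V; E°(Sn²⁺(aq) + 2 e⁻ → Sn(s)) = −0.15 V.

Fe³⁺(aq) gains electrons, so the Fe³⁺/Fe²⁺ couple is the cathode; the Sn²⁺/Sn couple is the anode.
E°cell = E°(cathode) − E°(anode) = +0.76 − (−0.15) = +0.91 V.

+0.91 V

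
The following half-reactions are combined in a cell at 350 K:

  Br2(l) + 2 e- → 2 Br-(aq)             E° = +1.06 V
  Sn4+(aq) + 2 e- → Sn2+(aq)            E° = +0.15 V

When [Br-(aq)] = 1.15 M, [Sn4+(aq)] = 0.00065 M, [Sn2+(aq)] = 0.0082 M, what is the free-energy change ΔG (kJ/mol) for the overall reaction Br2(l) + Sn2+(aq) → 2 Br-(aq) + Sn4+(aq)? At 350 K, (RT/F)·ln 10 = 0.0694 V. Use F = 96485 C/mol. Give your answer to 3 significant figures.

−182 kJ/mol

The standard cell potential is +1.06 − (+0.15) = +0.91 V, with n = 2 electrons in the balanced equation.
Here Q = ([Br-(aq)]^2·[Sn4+(aq)]) / [Sn2+(aq)] = 0.105 (log Q = −0.980), giving E = +0.91 − (0.0694/2)·(−0.980) = +0.9440 V.
Finally ΔG = −nFE = −(2)(96485 C/mol)(+0.9440 V) = −182 kJ/mol.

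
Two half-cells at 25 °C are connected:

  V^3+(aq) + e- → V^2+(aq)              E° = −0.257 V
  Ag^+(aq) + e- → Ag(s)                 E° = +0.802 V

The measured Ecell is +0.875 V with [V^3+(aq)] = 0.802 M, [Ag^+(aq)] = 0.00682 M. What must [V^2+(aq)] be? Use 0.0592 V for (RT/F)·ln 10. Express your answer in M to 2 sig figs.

0.092 M

Ag⁺/Ag is the cathode (higher E°); E°cell = +0.802 − (−0.257) = +1.059 V with n = 1.
Rearranging E = E° − (0.0592/n)·log Q gives log Q = 1(+1.059 − (+0.875))/0.0592 = 3.108.
The balanced reaction is Ag^+(aq) + V^2+(aq) → Ag(s) + V^3+(aq), so Q = [V^3+(aq)] / ([Ag^+(aq)]·[V^2+(aq)]).
Isolating [V^2+(aq)] in Q = 10^{3.108} yields log [V^2+(aq)] = −1.038, i.e. 0.092 M.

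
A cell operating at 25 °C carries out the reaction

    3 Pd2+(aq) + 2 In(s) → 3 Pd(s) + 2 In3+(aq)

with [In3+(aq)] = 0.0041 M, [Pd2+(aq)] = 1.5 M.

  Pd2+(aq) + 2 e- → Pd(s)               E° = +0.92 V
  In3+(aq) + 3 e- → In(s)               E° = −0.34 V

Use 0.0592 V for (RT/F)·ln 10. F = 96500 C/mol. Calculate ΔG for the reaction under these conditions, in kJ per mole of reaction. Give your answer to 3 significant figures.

The standard cell potential is +0.92 − (−0.34) = +1.26 V, with n = 6 electrons in the balanced equation.
The reaction quotient is [In3+(aq)]^2 / [Pd2+(aq)]^3 = 4.98×10^−6; by Nernst, E = +1.26 − (0.0592/6)(−5.303) = +1.3123 V.
Finally ΔG = −nFE = −(6)(96500 C/mol)(+1.3123 V) = −760 kJ/mol.

−760 kJ/mol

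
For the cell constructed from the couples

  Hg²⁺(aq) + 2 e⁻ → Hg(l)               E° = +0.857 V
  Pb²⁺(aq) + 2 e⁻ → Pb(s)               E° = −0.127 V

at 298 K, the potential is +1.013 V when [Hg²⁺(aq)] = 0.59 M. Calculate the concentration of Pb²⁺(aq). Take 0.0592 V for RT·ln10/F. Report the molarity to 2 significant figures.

Hg²⁺/Hg is the cathode (higher E°); E°cell = +0.857 − (−0.127) = +0.984 V with n = 2.
From the Nernst equation, log Q = n(E° − E)/0.0592 = 2·(+0.984 − (+1.013))/0.0592 = −0.980.
For Hg²⁺(aq) + Pb(s) → Hg(l) + Pb²⁺(aq), the reaction quotient is Q = [Pb²⁺(aq)] / [Hg²⁺(aq)].
Solving for the unknown gives log [Pb²⁺(aq)] = −1.209, so [Pb²⁺(aq)] ≈ 0.062 M.

0.062 M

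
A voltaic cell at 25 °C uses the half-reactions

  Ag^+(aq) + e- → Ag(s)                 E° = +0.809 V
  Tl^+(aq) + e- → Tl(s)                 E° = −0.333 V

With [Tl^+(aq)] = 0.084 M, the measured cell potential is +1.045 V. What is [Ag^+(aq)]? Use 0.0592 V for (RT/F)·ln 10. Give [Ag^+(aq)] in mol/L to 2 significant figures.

0.0019 M

With Ag⁺/Ag at the cathode and Tl⁺/Tl at the anode, E°cell = +0.809 − (−0.333) = +1.142 V (n = 1).
Since E = E° − (0.0592/n)·log Q, log Q = n(E° − E)/0.0592 = 1.639.
Balancing electrons gives Ag^+(aq) + Tl(s) → Ag(s) + Tl^+(aq); thus Q = [Tl^+(aq)] / [Ag^+(aq)].
Substituting the known concentrations and solving, log [Ag^+(aq)] = −2.715 and [Ag^+(aq)] = 0.0019 M.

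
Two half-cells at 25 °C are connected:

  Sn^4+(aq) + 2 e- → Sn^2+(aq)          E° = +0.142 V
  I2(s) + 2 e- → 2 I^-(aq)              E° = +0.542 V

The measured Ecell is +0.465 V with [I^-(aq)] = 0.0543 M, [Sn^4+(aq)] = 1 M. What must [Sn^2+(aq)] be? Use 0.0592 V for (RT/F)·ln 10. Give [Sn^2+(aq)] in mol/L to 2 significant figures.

0.46 M

The I₂/I⁻ couple has the larger reduction potential, so it is the cathode: E°cell = +0.542 − (+0.142) = +0.400 V and n = 2.
Since E = E° − (0.0592/n)·log Q, log Q = n(E° − E)/0.0592 = −2.196.
For I2(s) + Sn^2+(aq) → 2 I^-(aq) + Sn^4+(aq), the reaction quotient is Q = ([I^-(aq)]^2·[Sn^4+(aq)]) / [Sn^2+(aq)].
Solving for the unknown gives log [Sn^2+(aq)] = −0.334, so [Sn^2+(aq)] ≈ 0.46 M.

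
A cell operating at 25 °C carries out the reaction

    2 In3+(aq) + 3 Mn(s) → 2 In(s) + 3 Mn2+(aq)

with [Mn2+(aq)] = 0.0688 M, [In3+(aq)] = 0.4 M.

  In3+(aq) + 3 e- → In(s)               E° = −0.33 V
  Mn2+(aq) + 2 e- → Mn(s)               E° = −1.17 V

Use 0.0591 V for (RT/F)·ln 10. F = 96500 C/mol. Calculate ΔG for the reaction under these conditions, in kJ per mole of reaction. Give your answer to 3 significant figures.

With In³⁺/In reduced at the cathode, E°cell = −0.33 − (−1.17) = +0.84 V and n = 6.
The reaction quotient is [Mn2+(aq)]^3 / [In3+(aq)]^2 = 0.00204; by Nernst, E = +0.84 − (0.0591/6)(−2.691) = +0.8665 V.
ΔG = −nFE = −(6)(96500)(+0.8665) J/mol = −502 kJ/mol.

−502 kJ/mol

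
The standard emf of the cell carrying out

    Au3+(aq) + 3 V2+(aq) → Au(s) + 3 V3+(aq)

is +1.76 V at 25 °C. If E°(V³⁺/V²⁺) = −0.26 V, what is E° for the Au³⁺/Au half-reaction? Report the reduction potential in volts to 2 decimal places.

+1.50 V

In the reaction as written the Au³⁺/Au couple is reduced (cathode) and V³⁺/V²⁺ is oxidized (anode), so E°cell = E°(Au³⁺/Au) − E°(V³⁺/V²⁺).
E°(Au³⁺/Au) = E°cell + E°(anode) = +1.76 + (−0.26) = +1.50 V.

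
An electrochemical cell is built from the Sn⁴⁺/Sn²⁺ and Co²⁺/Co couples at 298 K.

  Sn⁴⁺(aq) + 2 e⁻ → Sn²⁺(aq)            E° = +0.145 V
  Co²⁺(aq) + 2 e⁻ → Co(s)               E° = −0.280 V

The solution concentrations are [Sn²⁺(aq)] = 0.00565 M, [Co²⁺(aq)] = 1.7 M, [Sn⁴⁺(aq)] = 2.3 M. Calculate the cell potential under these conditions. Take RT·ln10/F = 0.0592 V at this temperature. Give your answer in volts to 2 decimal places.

Sn⁴⁺/Sn²⁺ is reduced (cathode, E° = +0.145 V) and Co²⁺/Co is oxidized (anode).
E°cell = +0.145 − (−0.280) = +0.425 V, with n = 2 electrons transferred.
Balancing gives Sn⁴⁺(aq) + Co(s) → Sn²⁺(aq) + Co²⁺(aq); hence Q = ([Sn²⁺(aq)]·[Co²⁺(aq)]) / [Sn⁴⁺(aq)] = 0.00418 (log Q = −2.379).
E = E° − (0.0592/n)·log Q = +0.425 − (0.0592/2)(−2.379) = +0.50 V.

+0.50 V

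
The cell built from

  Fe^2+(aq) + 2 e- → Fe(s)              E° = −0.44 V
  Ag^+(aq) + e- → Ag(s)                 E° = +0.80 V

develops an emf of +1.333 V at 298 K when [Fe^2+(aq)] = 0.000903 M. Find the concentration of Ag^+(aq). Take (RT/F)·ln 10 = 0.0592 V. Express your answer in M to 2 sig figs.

The Ag⁺/Ag couple has the larger reduction potential, so it is the cathode: E°cell = +0.80 − (−0.44) = +1.24 V and n = 2.
From the Nernst equation, log Q = n(E° − E)/0.0592 = 2·(+1.24 − (+1.333))/0.0592 = −3.142.
Balancing electrons gives 2 Ag^+(aq) + Fe(s) → 2 Ag(s) + Fe^2+(aq); thus Q = [Fe^2+(aq)] / [Ag^+(aq)]^2.
Solving for the unknown gives log [Ag^+(aq)] = 0.049, so [Ag^+(aq)] ≈ 1.1 M.

1.1 M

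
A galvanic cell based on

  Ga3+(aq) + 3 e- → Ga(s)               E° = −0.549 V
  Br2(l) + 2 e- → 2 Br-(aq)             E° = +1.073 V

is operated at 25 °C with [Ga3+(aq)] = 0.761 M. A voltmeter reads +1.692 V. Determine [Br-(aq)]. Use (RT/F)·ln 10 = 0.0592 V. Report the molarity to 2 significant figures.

0.072 M

The Br₂/Br⁻ couple has the larger reduction potential, so it is the cathode: E°cell = +1.073 − (−0.549) = +1.622 V and n = 6.
From the Nernst equation, log Q = n(E° − E)/0.0592 = 6·(+1.622 − (+1.692))/0.0592 = −7.095.
Balancing electrons gives 3 Br2(l) + 2 Ga(s) → 6 Br-(aq) + 2 Ga3+(aq); thus Q = [Br-(aq)]^6·[Ga3+(aq)]^2.
Isolating [Br-(aq)] in Q = 10^{−7.095} yields log [Br-(aq)] = −1.143, i.e. 0.072 M.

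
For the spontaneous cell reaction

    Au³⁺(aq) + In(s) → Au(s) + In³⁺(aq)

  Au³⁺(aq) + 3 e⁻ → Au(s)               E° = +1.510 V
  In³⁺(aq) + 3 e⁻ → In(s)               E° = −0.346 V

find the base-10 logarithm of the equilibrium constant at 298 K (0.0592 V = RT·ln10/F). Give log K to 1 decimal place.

The Au³⁺/Au couple is reduced (cathode); E°cell = +1.510 − (−0.346) = +1.856 V with n = 3.
At equilibrium E = 0, so log K = nE°cell / 0.0592 = (3)(+1.856) / 0.0592 = 94.1.

log K = 94.1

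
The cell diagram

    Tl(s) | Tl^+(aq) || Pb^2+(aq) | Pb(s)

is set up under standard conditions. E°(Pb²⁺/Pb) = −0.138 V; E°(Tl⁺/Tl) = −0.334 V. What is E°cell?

By convention the left-hand electrode in cell notation is the anode (oxidation) and the right-hand electrode is the cathode (reduction).
E°cell = E°(right) − E°(left) = −0.138 − (−0.334) = +0.196 V.

+0.196 V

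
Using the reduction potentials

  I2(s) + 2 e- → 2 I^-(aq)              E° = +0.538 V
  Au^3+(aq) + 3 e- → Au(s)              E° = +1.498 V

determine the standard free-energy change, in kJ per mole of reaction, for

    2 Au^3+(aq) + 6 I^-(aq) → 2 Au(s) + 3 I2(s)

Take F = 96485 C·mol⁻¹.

−556 kJ/mol

In the reaction as written Au^3+(aq) is reduced, so the Au³⁺/Au couple is the cathode and I₂/I⁻ is the anode.
E°cell = +1.498 − (+0.538) = +0.960 V; balancing electrons gives n = 6.
ΔG° = −nFE°cell = −(6)(96485)(+0.960) J/mol = −556 kJ/mol.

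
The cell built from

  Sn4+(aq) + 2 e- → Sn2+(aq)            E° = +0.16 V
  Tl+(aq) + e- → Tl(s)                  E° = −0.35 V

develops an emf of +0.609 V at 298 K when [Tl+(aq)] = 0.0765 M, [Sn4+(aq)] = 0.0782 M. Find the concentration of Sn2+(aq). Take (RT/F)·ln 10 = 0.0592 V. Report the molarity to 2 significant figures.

Sn⁴⁺/Sn²⁺ is the cathode (higher E°); E°cell = +0.16 − (−0.35) = +0.51 V with n = 2.
Rearranging E = E° − (0.0592/n)·log Q gives log Q = 2(+0.51 − (+0.609))/0.0592 = −3.345.
Balancing electrons gives Sn4+(aq) + 2 Tl(s) → Sn2+(aq) + 2 Tl+(aq); thus Q = ([Sn2+(aq)]·[Tl+(aq)]^2) / [Sn4+(aq)].
Substituting the known concentrations and solving, log [Sn2+(aq)] = −2.219 and [Sn2+(aq)] = 0.0060 M.

0.0060 M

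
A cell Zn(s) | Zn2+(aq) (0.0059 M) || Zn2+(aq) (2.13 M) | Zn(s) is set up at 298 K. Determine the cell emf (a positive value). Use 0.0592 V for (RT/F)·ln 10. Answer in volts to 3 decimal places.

For a concentration cell E°cell = 0, since both electrodes use the same couple.
The compartment with the higher Zn2+(aq) concentration (2.13 M) acts as the cathode; ions are reduced there and produced at the dilute (0.0059 M) anode.
With n = 2, Ecell = −(0.0592/2)·log([dilute]/[conc]) = −(0.0592/2)·log(0.0059/2.13) = +0.076 V.

0.076 V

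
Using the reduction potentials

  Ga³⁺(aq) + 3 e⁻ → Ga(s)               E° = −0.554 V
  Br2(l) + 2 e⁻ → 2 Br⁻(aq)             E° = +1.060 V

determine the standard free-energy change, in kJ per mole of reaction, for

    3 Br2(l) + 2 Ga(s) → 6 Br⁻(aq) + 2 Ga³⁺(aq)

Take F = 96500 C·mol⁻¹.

−935 kJ/mol

In the reaction as written Br2(l) is reduced, so the Br₂/Br⁻ couple is the cathode and Ga³⁺/Ga is the anode.
E°cell = +1.060 − (−0.554) = +1.614 V; balancing electrons gives n = 6.
ΔG° = −nFE°cell = −(6)(96500)(+1.614) J/mol = −935 kJ/mol.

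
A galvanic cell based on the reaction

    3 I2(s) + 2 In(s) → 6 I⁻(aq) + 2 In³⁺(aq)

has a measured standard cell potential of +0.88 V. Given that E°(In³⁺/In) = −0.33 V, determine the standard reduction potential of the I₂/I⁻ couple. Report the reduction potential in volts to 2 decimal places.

+0.55 V

In the reaction as written the I₂/I⁻ couple is reduced (cathode) and In³⁺/In is oxidized (anode), so E°cell = E°(I₂/I⁻) − E°(In³⁺/In).
E°(I₂/I⁻) = E°cell + E°(anode) = +0.88 + (−0.33) = +0.55 V.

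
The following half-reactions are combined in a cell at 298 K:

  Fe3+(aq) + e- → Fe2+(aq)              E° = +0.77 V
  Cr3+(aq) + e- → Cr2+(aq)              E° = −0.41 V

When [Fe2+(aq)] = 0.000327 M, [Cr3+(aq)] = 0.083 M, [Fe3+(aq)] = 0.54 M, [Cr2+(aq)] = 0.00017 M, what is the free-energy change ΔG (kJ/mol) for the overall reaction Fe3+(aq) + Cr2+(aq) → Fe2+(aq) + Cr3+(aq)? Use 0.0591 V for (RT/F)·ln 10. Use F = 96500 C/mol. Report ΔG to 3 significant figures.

The standard cell potential is +0.77 − (−0.41) = +1.18 V, with n = 1 electron in the balanced equation.
Q = ([Fe2+(aq)]·[Cr3+(aq)]) / ([Fe3+(aq)]·[Cr2+(aq)]) = 0.296, so log Q = −0.529 and E = +1.18 − (0.0591/1)(−0.529) = +1.2113 V.
ΔG = −nFE = −(1)(96500)(+1.2113) J/mol = −117 kJ/mol.

−117 kJ/mol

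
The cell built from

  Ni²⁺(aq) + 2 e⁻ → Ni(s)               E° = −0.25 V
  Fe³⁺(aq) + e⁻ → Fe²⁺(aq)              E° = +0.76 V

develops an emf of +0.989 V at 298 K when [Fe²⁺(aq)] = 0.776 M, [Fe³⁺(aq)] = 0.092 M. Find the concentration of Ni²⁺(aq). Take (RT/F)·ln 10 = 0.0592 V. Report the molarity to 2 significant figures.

0.072 M

Fe³⁺/Fe²⁺ is the cathode (higher E°); E°cell = +0.76 − (−0.25) = +1.01 V with n = 2.
From the Nernst equation, log Q = n(E° − E)/0.0592 = 2·(+1.01 − (+0.989))/0.0592 = 0.709.
Balancing electrons gives 2 Fe³⁺(aq) + Ni(s) → 2 Fe²⁺(aq) + Ni²⁺(aq); thus Q = ([Fe²⁺(aq)]^2·[Ni²⁺(aq)]) / [Fe³⁺(aq)]^2.
Isolating [Ni²⁺(aq)] in Q = 10^{0.709} yields log [Ni²⁺(aq)] = −1.143, i.e. 0.072 M.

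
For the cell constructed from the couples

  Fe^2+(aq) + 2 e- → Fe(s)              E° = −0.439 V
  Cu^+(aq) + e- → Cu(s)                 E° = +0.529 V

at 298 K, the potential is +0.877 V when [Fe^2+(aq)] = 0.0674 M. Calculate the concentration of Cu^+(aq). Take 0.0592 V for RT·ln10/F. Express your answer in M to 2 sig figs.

0.0075 M

With Cu⁺/Cu at the cathode and Fe²⁺/Fe at the anode, E°cell = +0.529 − (−0.439) = +0.968 V (n = 2).
Rearranging E = E° − (0.0592/n)·log Q gives log Q = 2(+0.968 − (+0.877))/0.0592 = 3.074.
For 2 Cu^+(aq) + Fe(s) → 2 Cu(s) + Fe^2+(aq), the reaction quotient is Q = [Fe^2+(aq)] / [Cu^+(aq)]^2.
Isolating [Cu^+(aq)] in Q = 10^{3.074} yields log [Cu^+(aq)] = −2.123, i.e. 0.0075 M.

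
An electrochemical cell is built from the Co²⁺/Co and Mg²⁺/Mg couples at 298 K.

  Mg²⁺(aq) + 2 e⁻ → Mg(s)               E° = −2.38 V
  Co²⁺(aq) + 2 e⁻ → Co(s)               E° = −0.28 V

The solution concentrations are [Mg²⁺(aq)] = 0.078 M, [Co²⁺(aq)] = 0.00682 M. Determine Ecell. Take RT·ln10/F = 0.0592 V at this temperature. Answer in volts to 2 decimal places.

+2.07 V

Co²⁺/Co is reduced (cathode, E° = −0.28 V) and Mg²⁺/Mg is oxidized (anode).
The standard potential is −0.28 − (−2.38) = +2.10 V and the balanced reaction transfers n = 2 electrons.
For the overall reaction Co²⁺(aq) + Mg(s) → Co(s) + Mg²⁺(aq), Q = [Mg²⁺(aq)] / [Co²⁺(aq)] = 11.4, giving log Q = 1.058.
Applying E = E° − (RT ln10/nF)·log Q gives +2.10 − (0.0592/2)(1.058) = +2.07 V.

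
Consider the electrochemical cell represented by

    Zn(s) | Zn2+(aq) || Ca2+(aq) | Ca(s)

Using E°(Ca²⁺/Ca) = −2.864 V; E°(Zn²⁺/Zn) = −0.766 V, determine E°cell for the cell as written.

−2.098 V

By convention the left-hand electrode in cell notation is the anode (oxidation) and the right-hand electrode is the cathode (reduction).
E°cell = E°(right) − E°(left) = −2.864 − (−0.766) = −2.098 V.
The negative sign shows that, as written, the cell would require an external voltage to drive the reaction.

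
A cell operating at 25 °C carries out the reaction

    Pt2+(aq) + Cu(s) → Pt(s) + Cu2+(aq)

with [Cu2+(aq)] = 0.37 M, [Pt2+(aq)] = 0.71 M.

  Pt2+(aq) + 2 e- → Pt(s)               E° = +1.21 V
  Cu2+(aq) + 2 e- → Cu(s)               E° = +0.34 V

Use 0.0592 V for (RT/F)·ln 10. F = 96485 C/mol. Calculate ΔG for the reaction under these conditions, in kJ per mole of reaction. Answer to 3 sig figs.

−170 kJ/mol

The standard cell potential is +1.21 − (+0.34) = +0.87 V, with n = 2 electrons in the balanced equation.
The reaction quotient is [Cu2+(aq)] / [Pt2+(aq)] = 0.521; by Nernst, E = +0.87 − (0.0592/2)(−0.283) = +0.8784 V.
Finally ΔG = −nFE = −(2)(96485 C/mol)(+0.8784 V) = −170 kJ/mol.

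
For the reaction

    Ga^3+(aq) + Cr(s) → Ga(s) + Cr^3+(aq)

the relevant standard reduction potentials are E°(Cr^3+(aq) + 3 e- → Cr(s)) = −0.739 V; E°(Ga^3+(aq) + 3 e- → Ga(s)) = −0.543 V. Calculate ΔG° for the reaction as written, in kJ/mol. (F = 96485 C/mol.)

−56.7 kJ/mol

In the reaction as written Ga^3+(aq) is reduced, so the Ga³⁺/Ga couple is the cathode and Cr³⁺/Cr is the anode.
E°cell = −0.543 − (−0.739) = +0.196 V; balancing electrons gives n = 3.
ΔG° = −nFE°cell = −(3)(96485)(+0.196) J/mol = −56.7 kJ/mol.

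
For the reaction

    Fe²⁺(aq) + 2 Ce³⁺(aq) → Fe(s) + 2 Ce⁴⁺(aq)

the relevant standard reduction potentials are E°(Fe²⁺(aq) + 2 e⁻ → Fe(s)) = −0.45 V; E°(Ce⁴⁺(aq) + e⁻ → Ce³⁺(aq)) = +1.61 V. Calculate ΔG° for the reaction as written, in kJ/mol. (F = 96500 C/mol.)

In the reaction as written Fe²⁺(aq) is reduced, so the Fe²⁺/Fe couple is the cathode and Ce⁴⁺/Ce³⁺ is the anode.
E°cell = −0.45 − (+1.61) = −2.06 V; balancing electrons gives n = 2.
ΔG° = −nFE°cell = −(2)(96500)(−2.06) J/mol = +398 kJ/mol.

+398 kJ/mol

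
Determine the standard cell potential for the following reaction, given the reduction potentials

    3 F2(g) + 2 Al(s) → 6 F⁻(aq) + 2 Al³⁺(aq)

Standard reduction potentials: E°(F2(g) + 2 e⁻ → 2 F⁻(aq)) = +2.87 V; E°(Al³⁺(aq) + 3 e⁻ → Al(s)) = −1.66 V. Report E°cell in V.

+4.53 V

F2(g) gains electrons, so the F₂/F⁻ couple is the cathode; the Al³⁺/Al couple is the anode.
E°cell = E°(cathode) − E°(anode) = +2.87 − (−1.66) = +4.53 V.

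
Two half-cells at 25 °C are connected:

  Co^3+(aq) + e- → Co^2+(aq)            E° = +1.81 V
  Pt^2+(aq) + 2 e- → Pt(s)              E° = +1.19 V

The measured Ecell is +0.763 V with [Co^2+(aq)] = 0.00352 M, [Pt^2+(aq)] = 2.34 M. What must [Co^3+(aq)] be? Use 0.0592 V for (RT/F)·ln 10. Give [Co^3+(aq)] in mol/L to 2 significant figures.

With Co³⁺/Co²⁺ at the cathode and Pt²⁺/Pt at the anode, E°cell = +1.81 − (+1.19) = +0.62 V (n = 2).
Rearranging E = E° − (0.0592/n)·log Q gives log Q = 2(+0.62 − (+0.763))/0.0592 = −4.831.
The balanced reaction is 2 Co^3+(aq) + Pt(s) → 2 Co^2+(aq) + Pt^2+(aq), so Q = ([Co^2+(aq)]^2·[Pt^2+(aq)]) / [Co^3+(aq)]^2.
Isolating [Co^3+(aq)] in Q = 10^{−4.831} yields log [Co^3+(aq)] = 0.147, i.e. 1.4 M.

1.4 M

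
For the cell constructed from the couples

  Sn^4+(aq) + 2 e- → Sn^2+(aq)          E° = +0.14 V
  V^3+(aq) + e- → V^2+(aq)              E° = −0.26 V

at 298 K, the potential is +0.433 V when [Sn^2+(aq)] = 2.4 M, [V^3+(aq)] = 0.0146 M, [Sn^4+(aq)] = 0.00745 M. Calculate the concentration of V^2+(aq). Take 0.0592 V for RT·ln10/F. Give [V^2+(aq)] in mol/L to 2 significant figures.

0.95 M

Sn⁴⁺/Sn²⁺ is the cathode (higher E°); E°cell = +0.14 − (−0.26) = +0.40 V with n = 2.
Rearranging E = E° − (0.0592/n)·log Q gives log Q = 2(+0.40 − (+0.433))/0.0592 = −1.115.
The balanced reaction is Sn^4+(aq) + 2 V^2+(aq) → Sn^2+(aq) + 2 V^3+(aq), so Q = ([Sn^2+(aq)]·[V^3+(aq)]^2) / ([Sn^4+(aq)]·[V^2+(aq)]^2).
Solving for the unknown gives log [V^2+(aq)] = −0.024, so [V^2+(aq)] ≈ 0.95 M.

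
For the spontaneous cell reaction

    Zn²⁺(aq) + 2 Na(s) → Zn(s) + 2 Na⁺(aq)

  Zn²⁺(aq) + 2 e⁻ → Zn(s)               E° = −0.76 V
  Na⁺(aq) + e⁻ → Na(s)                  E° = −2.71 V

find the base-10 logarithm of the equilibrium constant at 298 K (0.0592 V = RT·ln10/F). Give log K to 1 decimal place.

The Zn²⁺/Zn couple is reduced (cathode); E°cell = −0.76 − (−2.71) = +1.95 V with n = 2.
At equilibrium E = 0, so log K = nE°cell / 0.0592 = (2)(+1.95) / 0.0592 = 65.9.

log K = 65.9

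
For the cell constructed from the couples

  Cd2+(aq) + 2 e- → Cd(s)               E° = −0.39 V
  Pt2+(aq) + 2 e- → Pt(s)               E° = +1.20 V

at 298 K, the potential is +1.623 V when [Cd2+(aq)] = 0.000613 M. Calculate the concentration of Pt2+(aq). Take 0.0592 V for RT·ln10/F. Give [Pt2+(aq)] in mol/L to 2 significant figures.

0.0080 M

Pt²⁺/Pt is the cathode (higher E°); E°cell = +1.20 − (−0.39) = +1.59 V with n = 2.
Since E = E° − (0.0592/n)·log Q, log Q = n(E° − E)/0.0592 = −1.115.
The balanced reaction is Pt2+(aq) + Cd(s) → Pt(s) + Cd2+(aq), so Q = [Cd2+(aq)] / [Pt2+(aq)].
Solving for the unknown gives log [Pt2+(aq)] = −2.098, so [Pt2+(aq)] ≈ 0.0080 M.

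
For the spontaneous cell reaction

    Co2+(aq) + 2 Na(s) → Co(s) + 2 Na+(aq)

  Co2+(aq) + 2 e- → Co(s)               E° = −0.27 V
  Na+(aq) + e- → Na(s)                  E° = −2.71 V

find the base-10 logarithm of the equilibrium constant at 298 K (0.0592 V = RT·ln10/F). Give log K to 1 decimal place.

log K = 82.4

The Co²⁺/Co couple is reduced (cathode); E°cell = −0.27 − (−2.71) = +2.44 V with n = 2.
At equilibrium E = 0, so log K = nE°cell / 0.0592 = (2)(+2.44) / 0.0592 = 82.4.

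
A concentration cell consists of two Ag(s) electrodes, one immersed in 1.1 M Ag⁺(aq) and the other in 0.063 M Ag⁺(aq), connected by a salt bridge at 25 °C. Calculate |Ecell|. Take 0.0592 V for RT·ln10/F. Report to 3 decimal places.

For a concentration cell E°cell = 0, since both electrodes use the same couple.
The compartment with the higher Ag⁺(aq) concentration (1.1 M) acts as the cathode; ions are reduced there and produced at the dilute (0.063 M) anode.
With n = 1, Ecell = −(0.0592/1)·log([dilute]/[conc]) = −(0.0592/1)·log(0.063/1.1) = +0.074 V.

0.074 V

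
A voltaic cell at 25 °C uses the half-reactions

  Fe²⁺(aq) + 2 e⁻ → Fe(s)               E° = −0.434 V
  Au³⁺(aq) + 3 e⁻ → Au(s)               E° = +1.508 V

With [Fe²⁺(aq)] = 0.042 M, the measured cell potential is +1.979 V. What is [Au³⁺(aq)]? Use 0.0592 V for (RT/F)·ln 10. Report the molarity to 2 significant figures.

0.65 M

With Au³⁺/Au at the cathode and Fe²⁺/Fe at the anode, E°cell = +1.508 − (−0.434) = +1.942 V (n = 6).
From the Nernst equation, log Q = n(E° − E)/0.0592 = 6·(+1.942 − (+1.979))/0.0592 = −3.750.
Balancing electrons gives 2 Au³⁺(aq) + 3 Fe(s) → 2 Au(s) + 3 Fe²⁺(aq); thus Q = [Fe²⁺(aq)]^3 / [Au³⁺(aq)]^2.
Solving for the unknown gives log [Au³⁺(aq)] = −0.190, so [Au³⁺(aq)] ≈ 0.65 M.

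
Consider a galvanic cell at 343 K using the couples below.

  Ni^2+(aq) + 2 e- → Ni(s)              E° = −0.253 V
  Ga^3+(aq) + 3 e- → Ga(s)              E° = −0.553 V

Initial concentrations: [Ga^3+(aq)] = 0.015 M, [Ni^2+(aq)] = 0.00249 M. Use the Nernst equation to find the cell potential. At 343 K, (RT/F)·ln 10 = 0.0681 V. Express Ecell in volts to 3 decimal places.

+0.253 V

The Ni²⁺/Ni couple has the more positive E°, so it is the cathode; Ga³⁺/Ga is the anode.
The standard potential is −0.253 − (−0.553) = +0.300 V and the balanced reaction transfers n = 6 electrons.
The balanced reaction is 3 Ni^2+(aq) + 2 Ga(s) → 3 Ni(s) + 2 Ga^3+(aq), so Q = [Ga^3+(aq)]^2 / [Ni^2+(aq)]^3 = 1.46×10^4 and log Q = 4.164.
E = E° − (0.0681/n)·log Q = +0.300 − (0.0681/6)(4.164) = +0.253 V.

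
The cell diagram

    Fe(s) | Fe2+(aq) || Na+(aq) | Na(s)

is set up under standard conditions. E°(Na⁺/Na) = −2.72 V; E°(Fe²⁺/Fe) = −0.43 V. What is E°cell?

By convention the left-hand electrode in cell notation is the anode (oxidation) and the right-hand electrode is the cathode (reduction).
E°cell = E°(right) − E°(left) = −2.72 − (−0.43) = −2.29 V.
The negative sign shows that, as written, the cell would require an external voltage to drive the reaction.

−2.29 V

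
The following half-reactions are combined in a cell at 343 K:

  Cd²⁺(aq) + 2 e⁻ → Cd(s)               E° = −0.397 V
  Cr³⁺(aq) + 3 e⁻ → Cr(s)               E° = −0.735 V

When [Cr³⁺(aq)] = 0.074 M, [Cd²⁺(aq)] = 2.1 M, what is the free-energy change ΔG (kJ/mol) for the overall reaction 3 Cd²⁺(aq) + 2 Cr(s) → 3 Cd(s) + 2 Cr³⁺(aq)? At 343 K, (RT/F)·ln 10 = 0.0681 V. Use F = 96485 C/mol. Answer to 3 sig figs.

−217 kJ/mol

E°cell = −0.397 − (−0.735) = +0.338 V; the balanced reaction transfers n = 6 electrons.
Here Q = [Cr³⁺(aq)]^2 / [Cd²⁺(aq)]^3 = 0.000591 (log Q = −3.228), giving E = +0.338 − (0.0681/6)·(−3.228) = +0.3746 V.
Then ΔG = −nFE = −6 × 96485 × +0.3746 J/mol = −217 kJ/mol.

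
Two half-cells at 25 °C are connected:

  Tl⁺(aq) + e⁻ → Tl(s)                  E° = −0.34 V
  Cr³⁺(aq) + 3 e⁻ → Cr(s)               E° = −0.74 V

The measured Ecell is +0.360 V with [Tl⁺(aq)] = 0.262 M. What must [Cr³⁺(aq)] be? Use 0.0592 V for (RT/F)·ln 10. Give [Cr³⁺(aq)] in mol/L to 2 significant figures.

1.9 M

With Tl⁺/Tl at the cathode and Cr³⁺/Cr at the anode, E°cell = −0.34 − (−0.74) = +0.40 V (n = 3).
Since E = E° − (0.0592/n)·log Q, log Q = n(E° − E)/0.0592 = 2.027.
Balancing electrons gives 3 Tl⁺(aq) + Cr(s) → 3 Tl(s) + Cr³⁺(aq); thus Q = [Cr³⁺(aq)] / [Tl⁺(aq)]^3.
Isolating [Cr³⁺(aq)] in Q = 10^{2.027} yields log [Cr³⁺(aq)] = 0.282, i.e. 1.9 M.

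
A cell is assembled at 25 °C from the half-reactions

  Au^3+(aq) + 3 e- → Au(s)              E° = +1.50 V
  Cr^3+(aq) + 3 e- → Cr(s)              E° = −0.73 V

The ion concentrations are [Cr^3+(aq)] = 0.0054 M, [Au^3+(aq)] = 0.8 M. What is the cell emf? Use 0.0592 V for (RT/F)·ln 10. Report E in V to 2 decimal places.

+2.27 V

Au³⁺/Au is reduced (cathode, E° = +1.50 V) and Cr³⁺/Cr is oxidized (anode).
E°cell = +1.50 − (−0.73) = +2.23 V, with n = 3 electrons transferred.
Balancing gives Au^3+(aq) + Cr(s) → Au(s) + Cr^3+(aq); hence Q = [Cr^3+(aq)] / [Au^3+(aq)] = 0.00675 (log Q = −2.171).
E = E° − (0.0592/n)·log Q = +2.23 − (0.0592/3)(−2.171) = +2.27 V.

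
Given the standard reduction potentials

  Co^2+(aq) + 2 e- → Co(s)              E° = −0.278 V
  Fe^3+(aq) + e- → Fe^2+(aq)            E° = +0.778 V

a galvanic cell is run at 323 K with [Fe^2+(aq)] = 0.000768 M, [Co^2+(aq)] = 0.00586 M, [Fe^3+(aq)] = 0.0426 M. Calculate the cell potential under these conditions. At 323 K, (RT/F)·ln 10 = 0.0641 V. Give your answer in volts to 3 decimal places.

+1.239 V

The Fe³⁺/Fe²⁺ couple has the more positive E°, so it is the cathode; Co²⁺/Co is the anode.
The standard potential is +0.778 − (−0.278) = +1.056 V and the balanced reaction transfers n = 2 electrons.
Balancing gives 2 Fe^3+(aq) + Co(s) → 2 Fe^2+(aq) + Co^2+(aq); hence Q = ([Fe^2+(aq)]^2·[Co^2+(aq)]) / [Fe^3+(aq)]^2 = 1.9×10^−6 (log Q = −5.720).
E = E° − (0.0641/n)·log Q = +1.056 − (0.0641/2)(−5.720) = +1.239 V.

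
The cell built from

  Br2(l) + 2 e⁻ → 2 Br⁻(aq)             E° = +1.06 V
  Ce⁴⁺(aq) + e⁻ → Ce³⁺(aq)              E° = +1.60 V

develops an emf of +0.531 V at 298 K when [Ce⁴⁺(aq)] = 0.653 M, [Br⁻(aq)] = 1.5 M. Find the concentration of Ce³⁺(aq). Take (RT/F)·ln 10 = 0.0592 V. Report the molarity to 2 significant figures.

1.4 M

The Ce⁴⁺/Ce³⁺ couple has the larger reduction potential, so it is the cathode: E°cell = +1.60 − (+1.06) = +0.54 V and n = 2.
Since E = E° − (0.0592/n)·log Q, log Q = n(E° − E)/0.0592 = 0.304.
For 2 Ce⁴⁺(aq) + 2 Br⁻(aq) → 2 Ce³⁺(aq) + Br2(l), the reaction quotient is Q = [Ce³⁺(aq)]^2 / ([Ce⁴⁺(aq)]^2·[Br⁻(aq)]^2).
Isolating [Ce³⁺(aq)] in Q = 10^{0.304} yields log [Ce³⁺(aq)] = 0.143, i.e. 1.4 M.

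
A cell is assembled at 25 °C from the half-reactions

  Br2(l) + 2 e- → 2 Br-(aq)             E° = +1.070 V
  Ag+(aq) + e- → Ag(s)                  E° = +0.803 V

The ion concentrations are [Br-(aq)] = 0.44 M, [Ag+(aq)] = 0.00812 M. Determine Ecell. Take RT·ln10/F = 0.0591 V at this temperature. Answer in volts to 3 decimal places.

+0.412 V

The Br₂/Br⁻ couple has the more positive E°, so it is the cathode; Ag⁺/Ag is the anode.
E°cell = E°cat − E°an = +1.070 − (+0.803) = +0.267 V; n = 2.
The balanced reaction is Br2(l) + 2 Ag(s) → 2 Br-(aq) + 2 Ag+(aq), so Q = [Br-(aq)]^2·[Ag+(aq)]^2 = 1.28×10^−5 and log Q = −4.894.
By the Nernst equation, E = +0.267 − (0.0591/2)·(−4.894) = +0.412 V.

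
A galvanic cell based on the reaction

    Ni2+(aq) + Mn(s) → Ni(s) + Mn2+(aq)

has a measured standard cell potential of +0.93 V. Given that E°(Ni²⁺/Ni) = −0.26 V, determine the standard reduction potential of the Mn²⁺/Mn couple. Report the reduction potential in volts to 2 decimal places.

In the reaction as written the Ni²⁺/Ni couple is reduced (cathode) and Mn²⁺/Mn is oxidized (anode), so E°cell = E°(Ni²⁺/Ni) − E°(Mn²⁺/Mn).
E°(Mn²⁺/Mn) = E°(cathode) − E°cell = −0.26 − (+0.93) = −1.19 V.

−1.19 V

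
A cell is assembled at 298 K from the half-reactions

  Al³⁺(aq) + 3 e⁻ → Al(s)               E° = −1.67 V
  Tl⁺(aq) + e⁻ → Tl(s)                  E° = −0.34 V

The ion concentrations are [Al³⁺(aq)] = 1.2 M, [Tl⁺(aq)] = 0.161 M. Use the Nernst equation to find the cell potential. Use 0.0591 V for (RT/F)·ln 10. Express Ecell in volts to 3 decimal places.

+1.282 V

Since E°(Tl⁺/Tl) > E°(Al³⁺/Al), Tl⁺/Tl serves as the cathode.
The standard potential is −0.34 − (−1.67) = +1.33 V and the balanced reaction transfers n = 3 electrons.
The balanced reaction is 3 Tl⁺(aq) + Al(s) → 3 Tl(s) + Al³⁺(aq), so Q = [Al³⁺(aq)] / [Tl⁺(aq)]^3 = 288 and log Q = 2.459.
E = E° − (0.0591/n)·log Q = +1.33 − (0.0591/3)(2.459) = +1.282 V.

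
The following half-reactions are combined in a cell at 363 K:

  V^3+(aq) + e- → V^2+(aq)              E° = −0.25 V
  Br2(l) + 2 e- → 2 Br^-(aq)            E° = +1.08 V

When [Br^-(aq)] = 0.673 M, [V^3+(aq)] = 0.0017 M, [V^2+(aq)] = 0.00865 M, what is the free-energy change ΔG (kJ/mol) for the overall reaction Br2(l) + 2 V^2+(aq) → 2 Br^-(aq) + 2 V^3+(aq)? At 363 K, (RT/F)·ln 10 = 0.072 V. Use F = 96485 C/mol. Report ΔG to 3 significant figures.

With Br₂/Br⁻ reduced at the cathode, E°cell = +1.08 − (−0.25) = +1.33 V and n = 2.
The reaction quotient is ([Br^-(aq)]^2·[V^3+(aq)]^2) / [V^2+(aq)]^2 = 0.0175; by Nernst, E = +1.33 − (0.072/2)(−1.757) = +1.3933 V.
Finally ΔG = −nFE = −(2)(96485 C/mol)(+1.3933 V) = −269 kJ/mol.

−269 kJ/mol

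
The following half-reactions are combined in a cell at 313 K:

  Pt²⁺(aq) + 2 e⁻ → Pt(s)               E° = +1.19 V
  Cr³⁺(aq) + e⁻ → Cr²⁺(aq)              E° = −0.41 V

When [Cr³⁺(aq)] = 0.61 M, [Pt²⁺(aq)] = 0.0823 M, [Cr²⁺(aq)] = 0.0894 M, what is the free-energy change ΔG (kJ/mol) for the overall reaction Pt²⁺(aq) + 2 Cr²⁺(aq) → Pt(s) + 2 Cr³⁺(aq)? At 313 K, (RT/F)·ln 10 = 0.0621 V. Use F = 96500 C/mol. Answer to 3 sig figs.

−292 kJ/mol

E°cell = +1.19 − (−0.41) = +1.60 V; the balanced reaction transfers n = 2 electrons.
Here Q = [Cr³⁺(aq)]^2 / ([Pt²⁺(aq)]·[Cr²⁺(aq)]^2) = 566 (log Q = 2.753), giving E = +1.60 − (0.0621/2)·(2.753) = +1.5145 V.
ΔG = −nFE = −(2)(96500)(+1.5145) J/mol = −292 kJ/mol.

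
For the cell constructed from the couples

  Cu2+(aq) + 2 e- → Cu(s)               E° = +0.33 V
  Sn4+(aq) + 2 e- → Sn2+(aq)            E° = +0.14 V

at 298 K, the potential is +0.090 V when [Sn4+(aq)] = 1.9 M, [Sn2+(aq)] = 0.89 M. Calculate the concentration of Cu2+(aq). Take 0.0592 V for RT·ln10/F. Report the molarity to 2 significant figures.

0.00089 M

With Cu²⁺/Cu at the cathode and Sn⁴⁺/Sn²⁺ at the anode, E°cell = +0.33 − (+0.14) = +0.19 V (n = 2).
From the Nernst equation, log Q = n(E° − E)/0.0592 = 2·(+0.19 − (+0.090))/0.0592 = 3.378.
The balanced reaction is Cu2+(aq) + Sn2+(aq) → Cu(s) + Sn4+(aq), so Q = [Sn4+(aq)] / ([Cu2+(aq)]·[Sn2+(aq)]).
Isolating [Cu2+(aq)] in Q = 10^{3.378} yields log [Cu2+(aq)] = −3.049, i.e. 0.00089 M.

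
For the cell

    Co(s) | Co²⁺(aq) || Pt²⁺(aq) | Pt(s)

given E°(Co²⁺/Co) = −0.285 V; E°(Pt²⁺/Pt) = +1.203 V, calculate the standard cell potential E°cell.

+1.488 V

By convention the left-hand electrode in cell notation is the anode (oxidation) and the right-hand electrode is the cathode (reduction).
E°cell = E°(right) − E°(left) = +1.203 − (−0.285) = +1.488 V.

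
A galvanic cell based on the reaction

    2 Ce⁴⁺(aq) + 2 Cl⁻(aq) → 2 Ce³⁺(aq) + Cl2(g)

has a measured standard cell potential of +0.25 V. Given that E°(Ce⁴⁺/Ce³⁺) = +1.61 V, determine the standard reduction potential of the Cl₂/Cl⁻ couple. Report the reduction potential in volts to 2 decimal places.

In the reaction as written the Ce⁴⁺/Ce³⁺ couple is reduced (cathode) and Cl₂/Cl⁻ is oxidized (anode), so E°cell = E°(Ce⁴⁺/Ce³⁺) − E°(Cl₂/Cl⁻).
E°(Cl₂/Cl⁻) = E°(cathode) − E°cell = +1.61 − (+0.25) = +1.36 V.

+1.36 V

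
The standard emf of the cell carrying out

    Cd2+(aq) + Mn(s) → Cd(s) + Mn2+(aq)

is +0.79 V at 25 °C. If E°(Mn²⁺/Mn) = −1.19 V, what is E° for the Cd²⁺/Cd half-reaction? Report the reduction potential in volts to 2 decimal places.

In the reaction as written the Cd²⁺/Cd couple is reduced (cathode) and Mn²⁺/Mn is oxidized (anode), so E°cell = E°(Cd²⁺/Cd) − E°(Mn²⁺/Mn).
E°(Cd²⁺/Cd) = E°cell + E°(anode) = +0.79 + (−1.19) = −0.40 V.

−0.40 V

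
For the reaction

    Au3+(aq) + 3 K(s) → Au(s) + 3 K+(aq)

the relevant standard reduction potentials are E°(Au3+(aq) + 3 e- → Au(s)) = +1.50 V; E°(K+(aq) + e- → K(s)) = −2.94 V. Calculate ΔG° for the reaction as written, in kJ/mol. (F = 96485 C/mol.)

In the reaction as written Au3+(aq) is reduced, so the Au³⁺/Au couple is the cathode and K⁺/K is the anode.
E°cell = +1.50 − (−2.94) = +4.44 V; balancing electrons gives n = 3.
ΔG° = −nFE°cell = −(3)(96485)(+4.44) J/mol = −1285 kJ/mol.

−1285 kJ/mol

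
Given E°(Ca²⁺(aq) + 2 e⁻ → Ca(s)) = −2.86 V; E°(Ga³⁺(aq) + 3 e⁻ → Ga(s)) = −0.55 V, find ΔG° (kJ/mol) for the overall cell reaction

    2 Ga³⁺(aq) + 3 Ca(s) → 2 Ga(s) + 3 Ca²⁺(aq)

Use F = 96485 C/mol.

In the reaction as written Ga³⁺(aq) is reduced, so the Ga³⁺/Ga couple is the cathode and Ca²⁺/Ca is the anode.
E°cell = −0.55 − (−2.86) = +2.31 V; balancing electrons gives n = 6.
ΔG° = −nFE°cell = −(6)(96485)(+2.31) J/mol = −1337 kJ/mol.

−1337 kJ/mol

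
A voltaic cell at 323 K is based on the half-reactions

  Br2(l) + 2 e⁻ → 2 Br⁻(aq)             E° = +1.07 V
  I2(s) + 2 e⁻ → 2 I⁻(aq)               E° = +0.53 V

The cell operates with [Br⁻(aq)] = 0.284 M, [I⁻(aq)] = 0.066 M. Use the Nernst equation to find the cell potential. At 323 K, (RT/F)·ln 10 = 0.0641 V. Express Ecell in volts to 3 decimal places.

+0.499 V

Br₂/Br⁻ is reduced (cathode, E° = +1.07 V) and I₂/I⁻ is oxidized (anode).
E°cell = E°cat − E°an = +1.07 − (+0.53) = +0.54 V; n = 2.
Balancing gives Br2(l) + 2 I⁻(aq) → 2 Br⁻(aq) + I2(s); hence Q = [Br⁻(aq)]^2 / [I⁻(aq)]^2 = 18.5 (log Q = 1.268).
Applying E = E° − (RT ln10/nF)·log Q gives +0.54 − (0.0641/2)(1.268) = +0.499 V.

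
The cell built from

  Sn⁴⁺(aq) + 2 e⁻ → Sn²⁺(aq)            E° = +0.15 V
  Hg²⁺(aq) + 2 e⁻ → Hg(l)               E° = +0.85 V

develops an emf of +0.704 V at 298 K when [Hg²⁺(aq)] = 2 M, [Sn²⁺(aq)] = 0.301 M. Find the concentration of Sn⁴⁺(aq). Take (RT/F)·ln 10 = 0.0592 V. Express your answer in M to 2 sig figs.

The Hg²⁺/Hg couple has the larger reduction potential, so it is the cathode: E°cell = +0.85 − (+0.15) = +0.70 V and n = 2.
Rearranging E = E° − (0.0592/n)·log Q gives log Q = 2(+0.70 − (+0.704))/0.0592 = −0.135.
The balanced reaction is Hg²⁺(aq) + Sn²⁺(aq) → Hg(l) + Sn⁴⁺(aq), so Q = [Sn⁴⁺(aq)] / ([Hg²⁺(aq)]·[Sn²⁺(aq)]).
Substituting the known concentrations and solving, log [Sn⁴⁺(aq)] = −0.355 and [Sn⁴⁺(aq)] = 0.44 M.

0.44 M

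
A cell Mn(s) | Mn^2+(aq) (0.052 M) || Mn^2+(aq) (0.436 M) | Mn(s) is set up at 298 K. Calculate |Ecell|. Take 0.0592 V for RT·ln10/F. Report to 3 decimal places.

For a concentration cell E°cell = 0, since both electrodes use the same couple.
The compartment with the higher Mn^2+(aq) concentration (0.436 M) acts as the cathode; ions are reduced there and produced at the dilute (0.052 M) anode.
With n = 2, Ecell = −(0.0592/2)·log([dilute]/[conc]) = −(0.0592/2)·log(0.052/0.436) = +0.027 V.

0.027 V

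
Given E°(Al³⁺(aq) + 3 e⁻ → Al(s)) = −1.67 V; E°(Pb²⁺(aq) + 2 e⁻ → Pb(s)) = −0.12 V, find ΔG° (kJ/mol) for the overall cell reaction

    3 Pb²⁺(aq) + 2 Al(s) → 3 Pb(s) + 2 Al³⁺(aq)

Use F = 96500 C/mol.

In the reaction as written Pb²⁺(aq) is reduced, so the Pb²⁺/Pb couple is the cathode and Al³⁺/Al is the anode.
E°cell = −0.12 − (−1.67) = +1.55 V; balancing electrons gives n = 6.
ΔG° = −nFE°cell = −(6)(96500)(+1.55) J/mol = −897 kJ/mol.

−897 kJ/mol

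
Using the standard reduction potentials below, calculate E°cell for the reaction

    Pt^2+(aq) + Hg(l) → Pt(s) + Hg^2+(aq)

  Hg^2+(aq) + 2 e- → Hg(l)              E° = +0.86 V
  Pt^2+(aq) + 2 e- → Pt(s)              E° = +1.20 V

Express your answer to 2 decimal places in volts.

+0.34 V

Pt^2+(aq) gains electrons, so the Pt²⁺/Pt couple is the cathode; the Hg²⁺/Hg couple is the anode.
E°cell = E°(cathode) − E°(anode) = +1.20 − (+0.86) = +0.34 V.
The positive value indicates the reaction is spontaneous as written.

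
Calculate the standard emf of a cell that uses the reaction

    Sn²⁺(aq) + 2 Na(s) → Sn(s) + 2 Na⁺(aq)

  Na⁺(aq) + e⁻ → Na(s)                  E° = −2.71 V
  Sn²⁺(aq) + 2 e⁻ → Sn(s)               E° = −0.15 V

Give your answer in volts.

+2.56 V

In the reaction as written, Sn²⁺(aq) is reduced (cathode) and Na⁺(aq) is produced by oxidation at the anode.
E°cell = E°(cathode) − E°(anode) = −0.15 − (−2.71) = +2.56 V.
The positive value indicates the reaction is spontaneous as written.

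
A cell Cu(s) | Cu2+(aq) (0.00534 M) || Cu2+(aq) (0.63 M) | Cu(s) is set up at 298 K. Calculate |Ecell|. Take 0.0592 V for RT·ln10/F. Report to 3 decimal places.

0.061 V

For a concentration cell E°cell = 0, since both electrodes use the same couple.
The compartment with the higher Cu2+(aq) concentration (0.63 M) acts as the cathode; ions are reduced there and produced at the dilute (0.00534 M) anode.
With n = 2, Ecell = −(0.0592/2)·log([dilute]/[conc]) = −(0.0592/2)·log(0.00534/0.63) = +0.061 V.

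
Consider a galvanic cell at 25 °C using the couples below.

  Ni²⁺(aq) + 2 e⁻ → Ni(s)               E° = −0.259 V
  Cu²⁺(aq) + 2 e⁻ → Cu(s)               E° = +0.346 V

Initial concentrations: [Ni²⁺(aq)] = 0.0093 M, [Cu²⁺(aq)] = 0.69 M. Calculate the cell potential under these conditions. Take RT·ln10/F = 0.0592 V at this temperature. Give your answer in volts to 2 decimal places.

+0.66 V

The Cu²⁺/Cu couple has the more positive E°, so it is the cathode; Ni²⁺/Ni is the anode.
E°cell = +0.346 − (−0.259) = +0.605 V, with n = 2 electrons transferred.
Balancing gives Cu²⁺(aq) + Ni(s) → Cu(s) + Ni²⁺(aq); hence Q = [Ni²⁺(aq)] / [Cu²⁺(aq)] = 0.0135 (log Q = −1.870).
By the Nernst equation, E = +0.605 − (0.0592/2)·(−1.870) = +0.66 V.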